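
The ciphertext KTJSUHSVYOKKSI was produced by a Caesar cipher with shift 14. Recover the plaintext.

K(10): 10−14=-4≡22 → W
T(19): 19−14=5 → F
J(9): 9−14=-5≡21 → V
S(18): 18−14=4 → E
U(20): 20−14=6 → G
H(7): 7−14=-7≡19 → T
S(18): 18−14=4 → E
V(21): 21−14=7 → H
Y(24): 24−14=10 → K
O(14): 14−14=0 → A
K(10): 10−14=-4≡22 → W
K(10): 10−14=-4≡22 → W
S(18): 18−14=4 → E
I(8): 8−14=-6≡20 → U

WFVEGTEHKAWWEU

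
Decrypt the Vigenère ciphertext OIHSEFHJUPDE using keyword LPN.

DTUHPSWUHEOR

Repeat the key across the ciphertext: LPNLPNLPNLPN
O(14)−L(11): 3 → D
I(8)−P(15): -7≡19 → T
H(7)−N(13): -6≡20 → U
S(18)−L(11): 7 → H
E(4)−P(15): -11≡15 → P
F(5)−N(13): -8≡18 → S
H(7)−L(11): -4≡22 → W
J(9)−P(15): -6≡20 → U
U(20)−N(13): 7 → H
P(15)−L(11): 4 → E
D(3)−P(15): -12≡14 → O
E(4)−N(13): -9≡17 → R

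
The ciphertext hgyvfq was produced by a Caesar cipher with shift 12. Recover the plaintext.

vumjte

h(7): 7−12=-5≡21 → v
g(6): 6−12=-6≡20 → u
y(24): 24−12=12 → m
v(21): 21−12=9 → j
f(5): 5−12=-7≡19 → t
q(16): 16−12=4 → e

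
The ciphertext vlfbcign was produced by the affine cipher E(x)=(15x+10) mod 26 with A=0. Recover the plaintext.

The inverse of 15 mod 26 is 7, since 15·7=105≡1. Apply D(y)=7·(y−10) mod 26:
v(21): 7·(21−10)=77≡25 → z
l(11): 7·(11−10)=7 → h
f(5): 7·(5−10)=-35≡17 → r
b(1): 7·(1−10)=-63≡15 → p
c(2): 7·(2−10)=-56≡22 → w
i(8): 7·(8−10)=-14≡12 → m
g(6): 7·(6−10)=-28≡24 → y
n(13): 7·(13−10)=21 → v

zhrpwmyv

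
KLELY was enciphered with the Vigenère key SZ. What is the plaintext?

Repeat the key across the ciphertext: SZSZS
K(10)−S(18): -8≡18 → S
L(11)−Z(25): -14≡12 → M
E(4)−S(18): -14≡12 → M
L(11)−Z(25): -14≡12 → M
Y(24)−S(18): 6 → G

SMMMG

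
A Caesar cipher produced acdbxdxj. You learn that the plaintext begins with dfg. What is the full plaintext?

From the crib: a(0)−d(3)=-3≡23, so the shift is 23.
Subtract 23 from each ciphertext letter:
a(0): 0−23=-23≡3 → d
c(2): 2−23=-21≡5 → f
d(3): 3−23=-20≡6 → g
b(1): 1−23=-22≡4 → e
x(23): 23−23=0 → a
d(3): 3−23=-20≡6 → g
x(23): 23−23=0 → a
j(9): 9−23=-14≡12 → m

dfgeagam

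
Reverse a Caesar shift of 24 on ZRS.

BTU

Z(25): 25−24=1 → B
R(17): 17−24=-7≡19 → T
S(18): 18−24=-6≡20 → U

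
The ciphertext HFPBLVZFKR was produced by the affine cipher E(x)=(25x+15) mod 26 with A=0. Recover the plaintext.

The inverse of 25 mod 26 is 25, since 25·25=625≡1. Apply D(y)=25·(y−15) mod 26:
H(7): 25·(7−15)=-200≡8 → I
F(5): 25·(5−15)=-250≡10 → K
P(15): 25·(15−15)=0 → A
B(1): 25·(1−15)=-350≡14 → O
L(11): 25·(11−15)=-100≡4 → E
V(21): 25·(21−15)=150≡20 → U
Z(25): 25·(25−15)=250≡16 → Q
F(5): 25·(5−15)=-250≡10 → K
K(10): 25·(10−15)=-125≡5 → F
R(17): 25·(17−15)=50≡24 → Y

IKAOEUQKFY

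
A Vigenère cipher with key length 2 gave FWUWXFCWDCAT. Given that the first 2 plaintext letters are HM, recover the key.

Subtract each crib letter from the matching ciphertext letter (mod 26):
F(5)−H(7)=-2≡24 → Y
W(22)−M(12)=10 → K

YK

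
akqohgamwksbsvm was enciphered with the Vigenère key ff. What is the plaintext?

vfljcbvhrfnwnqh

Repeat the key across the ciphertext: fffffffffffffff
a(0)−f(5): -5≡21 → v
k(10)−f(5): 5 → f
q(16)−f(5): 11 → l
o(14)−f(5): 9 → j
h(7)−f(5): 2 → c
g(6)−f(5): 1 → b
a(0)−f(5): -5≡21 → v
m(12)−f(5): 7 → h
w(22)−f(5): 17 → r
k(10)−f(5): 5 → f
s(18)−f(5): 13 → n
b(1)−f(5): -4≡22 → w
s(18)−f(5): 13 → n
v(21)−f(5): 16 → q
m(12)−f(5): 7 → h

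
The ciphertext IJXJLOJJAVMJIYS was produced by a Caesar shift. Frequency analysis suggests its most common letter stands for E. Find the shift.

The most frequent ciphertext letter is J (appears 5 times).
J is position 9; E is position 4.
Shift = 5.

5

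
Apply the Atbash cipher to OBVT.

O(14) → L(11)
B(1) → Y(24)
V(21) → E(4)
T(19) → G(6)

LYEG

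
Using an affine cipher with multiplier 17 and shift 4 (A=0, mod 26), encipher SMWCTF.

YAOMPL

S(18): 17·18+4=310≡24 → Y
M(12): 17·12+4=208≡0 → A
W(22): 17·22+4=378≡14 → O
C(2): 17·2+4=38≡12 → M
T(19): 17·19+4=327≡15 → P
F(5): 17·5+4=89≡11 → L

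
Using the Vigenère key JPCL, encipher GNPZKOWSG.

PCRKTDYDP

Repeat the key across the message: JPCLJPCLJ
G(6)+J(9): 15 → P
N(13)+P(15): 28≡2 → C
P(15)+C(2): 17 → R
Z(25)+L(11): 36≡10 → K
K(10)+J(9): 19 → T
O(14)+P(15): 29≡3 → D
W(22)+C(2): 24 → Y
S(18)+L(11): 29≡3 → D
G(6)+J(9): 15 → P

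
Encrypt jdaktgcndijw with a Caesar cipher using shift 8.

j(9): 9+8=17 → r
d(3): 3+8=11 → l
a(0): 0+8=8 → i
k(10): 10+8=18 → s
t(19): 19+8=27≡1 → b
g(6): 6+8=14 → o
c(2): 2+8=10 → k
n(13): 13+8=21 → v
d(3): 3+8=11 → l
i(8): 8+8=16 → q
j(9): 9+8=17 → r
w(22): 22+8=30≡4 → e

rlisbokvlqre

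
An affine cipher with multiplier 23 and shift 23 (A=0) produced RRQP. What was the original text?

CCLU

The inverse of 23 mod 26 is 17, since 23·17=391≡1. Apply D(y)=17·(y−23) mod 26:
R(17): 17·(17−23)=-102≡2 → C
R(17): 17·(17−23)=-102≡2 → C
Q(16): 17·(16−23)=-119≡11 → L
P(15): 17·(15−23)=-136≡20 → U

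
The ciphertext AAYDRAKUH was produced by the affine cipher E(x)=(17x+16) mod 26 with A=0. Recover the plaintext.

The inverse of 17 mod 26 is 23, since 17·23=391≡1. Apply D(y)=23·(y−16) mod 26:
A(0): 23·(0−16)=-368≡22 → W
A(0): 23·(0−16)=-368≡22 → W
Y(24): 23·(24−16)=184≡2 → C
D(3): 23·(3−16)=-299≡13 → N
R(17): 23·(17−16)=23 → X
A(0): 23·(0−16)=-368≡22 → W
K(10): 23·(10−16)=-138≡18 → S
U(20): 23·(20−16)=92≡14 → O
H(7): 23·(7−16)=-207≡1 → B

WWCNXWSOB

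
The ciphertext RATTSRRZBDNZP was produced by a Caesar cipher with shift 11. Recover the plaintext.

GPIIHGGOQSCOE

R(17): 17−11=6 → G
A(0): 0−11=-11≡15 → P
T(19): 19−11=8 → I
T(19): 19−11=8 → I
S(18): 18−11=7 → H
R(17): 17−11=6 → G
R(17): 17−11=6 → G
Z(25): 25−11=14 → O
B(1): 1−11=-10≡16 → Q
D(3): 3−11=-8≡18 → S
N(13): 13−11=2 → C
Z(25): 25−11=14 → O
P(15): 15−11=4 → E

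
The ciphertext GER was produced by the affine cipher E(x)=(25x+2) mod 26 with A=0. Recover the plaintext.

WYL

The inverse of 25 mod 26 is 25, since 25·25=625≡1. Apply D(y)=25·(y−2) mod 26:
G(6): 25·(6−2)=100≡22 → W
E(4): 25·(4−2)=50≡24 → Y
R(17): 25·(17−2)=375≡11 → L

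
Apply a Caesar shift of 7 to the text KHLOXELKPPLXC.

ROSVELSRWWSEJ

K(10): 10+7=17 → R
H(7): 7+7=14 → O
L(11): 11+7=18 → S
O(14): 14+7=21 → V
X(23): 23+7=30≡4 → E
E(4): 4+7=11 → L
L(11): 11+7=18 → S
K(10): 10+7=17 → R
P(15): 15+7=22 → W
P(15): 15+7=22 → W
L(11): 11+7=18 → S
X(23): 23+7=30≡4 → E
C(2): 2+7=9 → J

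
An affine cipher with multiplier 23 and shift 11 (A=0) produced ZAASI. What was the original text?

EVVPB

The inverse of 23 mod 26 is 17, since 23·17=391≡1. Apply D(y)=17·(y−11) mod 26:
Z(25): 17·(25−11)=238≡4 → E
A(0): 17·(0−11)=-187≡21 → V
A(0): 17·(0−11)=-187≡21 → V
S(18): 17·(18−11)=119≡15 → P
I(8): 17·(8−11)=-51≡1 → B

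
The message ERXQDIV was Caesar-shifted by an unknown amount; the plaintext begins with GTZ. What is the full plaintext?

From the crib: E(4)−G(6)=-2≡24, so the shift is 24.
Subtract 24 from each ciphertext letter:
E(4): 4−24=-20≡6 → G
R(17): 17−24=-7≡19 → T
X(23): 23−24=-1≡25 → Z
Q(16): 16−24=-8≡18 → S
D(3): 3−24=-21≡5 → F
I(8): 8−24=-16≡10 → K
V(21): 21−24=-3≡23 → X

GTZSFKX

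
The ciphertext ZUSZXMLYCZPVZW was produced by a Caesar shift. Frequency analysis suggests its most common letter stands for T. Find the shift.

The most frequent ciphertext letter is Z (appears 4 times).
Z is position 25; T is position 19.
Shift = 6.

6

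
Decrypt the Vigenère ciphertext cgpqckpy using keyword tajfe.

Repeat the key across the ciphertext: tajfetaj
c(2)−t(19): -17≡9 → j
g(6)−a(0): 6 → g
p(15)−j(9): 6 → g
q(16)−f(5): 11 → l
c(2)−e(4): -2≡24 → y
k(10)−t(19): -9≡17 → r
p(15)−a(0): 15 → p
y(24)−j(9): 15 → p

jgglyrpp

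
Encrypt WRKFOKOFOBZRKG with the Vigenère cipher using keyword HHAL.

DYKQVROQVIZCRN

Repeat the key across the message: HHALHHALHHALHH
W(22)+H(7): 29≡3 → D
R(17)+H(7): 24 → Y
K(10)+A(0): 10 → K
F(5)+L(11): 16 → Q
O(14)+H(7): 21 → V
K(10)+H(7): 17 → R
O(14)+A(0): 14 → O
F(5)+L(11): 16 → Q
O(14)+H(7): 21 → V
B(1)+H(7): 8 → I
Z(25)+A(0): 25 → Z
R(17)+L(11): 28≡2 → C
K(10)+H(7): 17 → R
G(6)+H(7): 13 → N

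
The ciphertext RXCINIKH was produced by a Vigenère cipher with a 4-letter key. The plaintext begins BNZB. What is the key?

Subtract each crib letter from the matching ciphertext letter (mod 26):
R(17)−B(1)=16 → Q
X(23)−N(13)=10 → K
C(2)−Z(25)=-23≡3 → D
I(8)−B(1)=7 → H

QKDH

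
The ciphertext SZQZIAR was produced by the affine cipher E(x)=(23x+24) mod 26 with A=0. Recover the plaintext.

CRUROIL

The inverse of 23 mod 26 is 17, since 23·17=391≡1. Apply D(y)=17·(y−24) mod 26:
S(18): 17·(18−24)=-102≡2 → C
Z(25): 17·(25−24)=17 → R
Q(16): 17·(16−24)=-136≡20 → U
Z(25): 17·(25−24)=17 → R
I(8): 17·(8−24)=-272≡14 → O
A(0): 17·(0−24)=-408≡8 → I
R(17): 17·(17−24)=-119≡11 → L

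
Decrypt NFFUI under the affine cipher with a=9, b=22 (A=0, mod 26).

ZBBUK

The inverse of 9 mod 26 is 3, since 9·3=27≡1. Apply D(y)=3·(y−22) mod 26:
N(13): 3·(13−22)=-27≡25 → Z
F(5): 3·(5−22)=-51≡1 → B
F(5): 3·(5−22)=-51≡1 → B
U(20): 3·(20−22)=-6≡20 → U
I(8): 3·(8−22)=-42≡10 → K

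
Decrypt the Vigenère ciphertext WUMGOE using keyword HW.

Repeat the key across the ciphertext: HWHWHW
W(22)−H(7): 15 → P
U(20)−W(22): -2≡24 → Y
M(12)−H(7): 5 → F
G(6)−W(22): -16≡10 → K
O(14)−H(7): 7 → H
E(4)−W(22): -18≡8 → I

PYFKHI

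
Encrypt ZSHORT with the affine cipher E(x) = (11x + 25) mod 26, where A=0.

OPYXEA

Z(25): 11·25+25=300≡14 → O
S(18): 11·18+25=223≡15 → P
H(7): 11·7+25=102≡24 → Y
O(14): 11·14+25=179≡23 → X
R(17): 11·17+25=212≡4 → E
T(19): 11·19+25=234≡0 → A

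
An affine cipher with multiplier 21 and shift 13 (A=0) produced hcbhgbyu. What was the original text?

The inverse of 21 mod 26 is 5, since 21·5=105≡1. Apply D(y)=5·(y−13) mod 26:
h(7): 5·(7−13)=-30≡22 → w
c(2): 5·(2−13)=-55≡23 → x
b(1): 5·(1−13)=-60≡18 → s
h(7): 5·(7−13)=-30≡22 → w
g(6): 5·(6−13)=-35≡17 → r
b(1): 5·(1−13)=-60≡18 → s
y(24): 5·(24−13)=55≡3 → d
u(20): 5·(20−13)=35≡9 → j

wxswrsdj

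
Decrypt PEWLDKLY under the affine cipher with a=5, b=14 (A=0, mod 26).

The inverse of 5 mod 26 is 21, since 5·21=105≡1. Apply D(y)=21·(y−14) mod 26:
P(15): 21·(15−14)=21 → V
E(4): 21·(4−14)=-210≡24 → Y
W(22): 21·(22−14)=168≡12 → M
L(11): 21·(11−14)=-63≡15 → P
D(3): 21·(3−14)=-231≡3 → D
K(10): 21·(10−14)=-84≡20 → U
L(11): 21·(11−14)=-63≡15 → P
Y(24): 21·(24−14)=210≡2 → C

VYMPDUPC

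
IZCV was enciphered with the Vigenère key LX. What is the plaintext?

Repeat the key across the ciphertext: LXLX
I(8)−L(11): -3≡23 → X
Z(25)−X(23): 2 → C
C(2)−L(11): -9≡17 → R
V(21)−X(23): -2≡24 → Y

XCRY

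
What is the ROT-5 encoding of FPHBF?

KUMGK

F(5): 5+5=10 → K
P(15): 15+5=20 → U
H(7): 7+5=12 → M
B(1): 1+5=6 → G
F(5): 5+5=10 → K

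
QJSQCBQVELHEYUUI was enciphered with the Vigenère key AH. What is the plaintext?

QCSJCUQOEEHXYNUB

Repeat the key across the ciphertext: AHAHAHAHAHAHAHAH
Q(16)−A(0): 16 → Q
J(9)−H(7): 2 → C
S(18)−A(0): 18 → S
Q(16)−H(7): 9 → J
C(2)−A(0): 2 → C
B(1)−H(7): -6≡20 → U
Q(16)−A(0): 16 → Q
V(21)−H(7): 14 → O
E(4)−A(0): 4 → E
L(11)−H(7): 4 → E
H(7)−A(0): 7 → H
E(4)−H(7): -3≡23 → X
Y(24)−A(0): 24 → Y
U(20)−H(7): 13 → N
U(20)−A(0): 20 → U
I(8)−H(7): 1 → B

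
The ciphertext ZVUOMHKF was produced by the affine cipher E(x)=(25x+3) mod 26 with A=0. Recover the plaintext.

The inverse of 25 mod 26 is 25, since 25·25=625≡1. Apply D(y)=25·(y−3) mod 26:
Z(25): 25·(25−3)=550≡4 → E
V(21): 25·(21−3)=450≡8 → I
U(20): 25·(20−3)=425≡9 → J
O(14): 25·(14−3)=275≡15 → P
M(12): 25·(12−3)=225≡17 → R
H(7): 25·(7−3)=100≡22 → W
K(10): 25·(10−3)=175≡19 → T
F(5): 25·(5−3)=50≡24 → Y

EIJPRWTY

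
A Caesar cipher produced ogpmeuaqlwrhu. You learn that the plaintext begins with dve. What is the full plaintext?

From the crib: o(14)−d(3)=11, so the shift is 11.
Subtract 11 from each ciphertext letter:
o(14): 14−11=3 → d
g(6): 6−11=-5≡21 → v
p(15): 15−11=4 → e
m(12): 12−11=1 → b
e(4): 4−11=-7≡19 → t
u(20): 20−11=9 → j
a(0): 0−11=-11≡15 → p
q(16): 16−11=5 → f
l(11): 11−11=0 → a
w(22): 22−11=11 → l
r(17): 17−11=6 → g
h(7): 7−11=-4≡22 → w
u(20): 20−11=9 → j

dvebtjpfalgwj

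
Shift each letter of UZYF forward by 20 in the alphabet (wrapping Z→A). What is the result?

OTSZ

U(20): 20+20=40≡14 → O
Z(25): 25+20=45≡19 → T
Y(24): 24+20=44≡18 → S
F(5): 5+20=25 → Z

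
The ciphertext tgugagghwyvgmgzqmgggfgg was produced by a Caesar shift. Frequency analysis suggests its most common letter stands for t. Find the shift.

The most frequent ciphertext letter is g (appears 11 times).
g is position 6; t is position 19.
Shift = -13≡13.

13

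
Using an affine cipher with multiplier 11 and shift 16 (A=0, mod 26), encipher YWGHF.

UYEPT

Y(24): 11·24+16=280≡20 → U
W(22): 11·22+16=258≡24 → Y
G(6): 11·6+16=82≡4 → E
H(7): 11·7+16=93≡15 → P
F(5): 11·5+16=71≡19 → T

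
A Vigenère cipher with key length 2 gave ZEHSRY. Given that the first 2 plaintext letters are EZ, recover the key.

Subtract each crib letter from the matching ciphertext letter (mod 26):
Z(25)−E(4)=21 → V
E(4)−Z(25)=-21≡5 → F

VF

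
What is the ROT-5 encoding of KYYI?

PDDN

K(10): 10+5=15 → P
Y(24): 24+5=29≡3 → D
Y(24): 24+5=29≡3 → D
I(8): 8+5=13 → N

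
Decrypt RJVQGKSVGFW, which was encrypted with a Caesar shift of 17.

ASEZPTBEPOF

R(17): 17−17=0 → A
J(9): 9−17=-8≡18 → S
V(21): 21−17=4 → E
Q(16): 16−17=-1≡25 → Z
G(6): 6−17=-11≡15 → P
K(10): 10−17=-7≡19 → T
S(18): 18−17=1 → B
V(21): 21−17=4 → E
G(6): 6−17=-11≡15 → P
F(5): 5−17=-12≡14 → O
W(22): 22−17=5 → F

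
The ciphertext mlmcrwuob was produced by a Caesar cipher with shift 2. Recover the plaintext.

kjkapusmz

m(12): 12−2=10 → k
l(11): 11−2=9 → j
m(12): 12−2=10 → k
c(2): 2−2=0 → a
r(17): 17−2=15 → p
w(22): 22−2=20 → u
u(20): 20−2=18 → s
o(14): 14−2=12 → m
b(1): 1−2=-1≡25 → z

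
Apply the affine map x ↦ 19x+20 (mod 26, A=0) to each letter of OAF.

AUL

O(14): 19·14+20=286≡0 → A
A(0): 19·0+20=20 → U
F(5): 19·5+20=115≡11 → L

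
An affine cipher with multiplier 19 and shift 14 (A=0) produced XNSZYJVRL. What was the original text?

The inverse of 19 mod 26 is 11, since 19·11=209≡1. Apply D(y)=11·(y−14) mod 26:
X(23): 11·(23−14)=99≡21 → V
N(13): 11·(13−14)=-11≡15 → P
S(18): 11·(18−14)=44≡18 → S
Z(25): 11·(25−14)=121≡17 → R
Y(24): 11·(24−14)=110≡6 → G
J(9): 11·(9−14)=-55≡23 → X
V(21): 11·(21−14)=77≡25 → Z
R(17): 11·(17−14)=33≡7 → H
L(11): 11·(11−14)=-33≡19 → T

VPSRGXZHT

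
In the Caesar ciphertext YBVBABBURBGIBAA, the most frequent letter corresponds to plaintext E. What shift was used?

The most frequent ciphertext letter is B (appears 6 times).
B is position 1; E is position 4.
Shift = -3≡23.

23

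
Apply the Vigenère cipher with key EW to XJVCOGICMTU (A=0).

BFZYSCMYQPY

Repeat the key across the message: EWEWEWEWEWE
X(23)+E(4): 27≡1 → B
J(9)+W(22): 31≡5 → F
V(21)+E(4): 25 → Z
C(2)+W(22): 24 → Y
O(14)+E(4): 18 → S
G(6)+W(22): 28≡2 → C
I(8)+E(4): 12 → M
C(2)+W(22): 24 → Y
M(12)+E(4): 16 → Q
T(19)+W(22): 41≡15 → P
U(20)+E(4): 24 → Y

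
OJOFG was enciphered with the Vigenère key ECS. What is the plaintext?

KHWBE

Repeat the key across the ciphertext: ECSEC
O(14)−E(4): 10 → K
J(9)−C(2): 7 → H
O(14)−S(18): -4≡22 → W
F(5)−E(4): 1 → B
G(6)−C(2): 4 → E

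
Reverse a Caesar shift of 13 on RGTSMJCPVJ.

R(17): 17−13=4 → E
G(6): 6−13=-7≡19 → T
T(19): 19−13=6 → G
S(18): 18−13=5 → F
M(12): 12−13=-1≡25 → Z
J(9): 9−13=-4≡22 → W
C(2): 2−13=-11≡15 → P
P(15): 15−13=2 → C
V(21): 21−13=8 → I
J(9): 9−13=-4≡22 → W

ETGFZWPCIW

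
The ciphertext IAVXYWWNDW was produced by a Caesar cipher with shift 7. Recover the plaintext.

I(8): 8−7=1 → B
A(0): 0−7=-7≡19 → T
V(21): 21−7=14 → O
X(23): 23−7=16 → Q
Y(24): 24−7=17 → R
W(22): 22−7=15 → P
W(22): 22−7=15 → P
N(13): 13−7=6 → G
D(3): 3−7=-4≡22 → W
W(22): 22−7=15 → P

BTOQRPPGWP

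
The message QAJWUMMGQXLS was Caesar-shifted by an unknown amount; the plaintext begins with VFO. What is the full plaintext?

VFOBZRRLVCQX

From the crib: Q(16)−V(21)=-5≡21, so the shift is 21.
Subtract 21 from each ciphertext letter:
Q(16): 16−21=-5≡21 → V
A(0): 0−21=-21≡5 → F
J(9): 9−21=-12≡14 → O
W(22): 22−21=1 → B
U(20): 20−21=-1≡25 → Z
M(12): 12−21=-9≡17 → R
M(12): 12−21=-9≡17 → R
G(6): 6−21=-15≡11 → L
Q(16): 16−21=-5≡21 → V
X(23): 23−21=2 → C
L(11): 11−21=-10≡16 → Q
S(18): 18−21=-3≡23 → X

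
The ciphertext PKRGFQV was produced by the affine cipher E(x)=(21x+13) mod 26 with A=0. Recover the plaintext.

KLURMPO

The inverse of 21 mod 26 is 5, since 21·5=105≡1. Apply D(y)=5·(y−13) mod 26:
P(15): 5·(15−13)=10 → K
K(10): 5·(10−13)=-15≡11 → L
R(17): 5·(17−13)=20 → U
G(6): 5·(6−13)=-35≡17 → R
F(5): 5·(5−13)=-40≡12 → M
Q(16): 5·(16−13)=15 → P
V(21): 5·(21−13)=40≡14 → O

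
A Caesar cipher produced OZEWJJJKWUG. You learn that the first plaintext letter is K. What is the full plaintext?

KVASFFFGSQC

From the crib: O(14)−K(10)=4, so the shift is 4.
Subtract 4 from each ciphertext letter:
O(14): 14−4=10 → K
Z(25): 25−4=21 → V
E(4): 4−4=0 → A
W(22): 22−4=18 → S
J(9): 9−4=5 → F
J(9): 9−4=5 → F
J(9): 9−4=5 → F
K(10): 10−4=6 → G
W(22): 22−4=18 → S
U(20): 20−4=16 → Q
G(6): 6−4=2 → C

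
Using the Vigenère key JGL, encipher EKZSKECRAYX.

NQKBQPLXLHD

Repeat the key across the message: JGLJGLJGLJG
E(4)+J(9): 13 → N
K(10)+G(6): 16 → Q
Z(25)+L(11): 36≡10 → K
S(18)+J(9): 27≡1 → B
K(10)+G(6): 16 → Q
E(4)+L(11): 15 → P
C(2)+J(9): 11 → L
R(17)+G(6): 23 → X
A(0)+L(11): 11 → L
Y(24)+J(9): 33≡7 → H
X(23)+G(6): 29≡3 → D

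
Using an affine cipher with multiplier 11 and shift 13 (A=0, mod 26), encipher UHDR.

ZMUS

U(20): 11·20+13=233≡25 → Z
H(7): 11·7+13=90≡12 → M
D(3): 11·3+13=46≡20 → U
R(17): 11·17+13=200≡18 → S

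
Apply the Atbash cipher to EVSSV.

E(4) → V(21)
V(21) → E(4)
S(18) → H(7)
S(18) → H(7)
V(21) → E(4)

VEHHE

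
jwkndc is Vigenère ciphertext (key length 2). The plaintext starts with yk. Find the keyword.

lm

Subtract each crib letter from the matching ciphertext letter (mod 26):
j(9)−y(24)=-15≡11 → l
w(22)−k(10)=12 → m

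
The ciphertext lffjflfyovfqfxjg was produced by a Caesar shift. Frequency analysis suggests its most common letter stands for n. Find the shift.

The most frequent ciphertext letter is f (appears 6 times).
f is position 5; n is position 13.
Shift = -8≡18.

18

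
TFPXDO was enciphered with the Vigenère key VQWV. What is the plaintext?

YPTCIY

Repeat the key across the ciphertext: VQWVVQ
T(19)−V(21): -2≡24 → Y
F(5)−Q(16): -11≡15 → P
P(15)−W(22): -7≡19 → T
X(23)−V(21): 2 → C
D(3)−V(21): -18≡8 → I
O(14)−Q(16): -2≡24 → Y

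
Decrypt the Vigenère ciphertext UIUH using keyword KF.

KDKC

Repeat the key across the ciphertext: KFKF
U(20)−K(10): 10 → K
I(8)−F(5): 3 → D
U(20)−K(10): 10 → K
H(7)−F(5): 2 → C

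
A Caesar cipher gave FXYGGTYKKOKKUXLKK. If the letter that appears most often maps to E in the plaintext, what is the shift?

6

The most frequent ciphertext letter is K (appears 6 times).
K is position 10; E is position 4.
Shift = 6.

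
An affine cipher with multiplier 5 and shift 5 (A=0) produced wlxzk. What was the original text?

twoeb

The inverse of 5 mod 26 is 21, since 5·21=105≡1. Apply D(y)=21·(y−5) mod 26:
w(22): 21·(22−5)=357≡19 → t
l(11): 21·(11−5)=126≡22 → w
x(23): 21·(23−5)=378≡14 → o
z(25): 21·(25−5)=420≡4 → e
k(10): 21·(10−5)=105≡1 → b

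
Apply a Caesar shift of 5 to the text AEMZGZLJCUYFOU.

A(0): 0+5=5 → F
E(4): 4+5=9 → J
M(12): 12+5=17 → R
Z(25): 25+5=30≡4 → E
G(6): 6+5=11 → L
Z(25): 25+5=30≡4 → E
L(11): 11+5=16 → Q
J(9): 9+5=14 → O
C(2): 2+5=7 → H
U(20): 20+5=25 → Z
Y(24): 24+5=29≡3 → D
F(5): 5+5=10 → K
O(14): 14+5=19 → T
U(20): 20+5=25 → Z

FJRELEQOHZDKTZ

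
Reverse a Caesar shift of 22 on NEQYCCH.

N(13): 13−22=-9≡17 → R
E(4): 4−22=-18≡8 → I
Q(16): 16−22=-6≡20 → U
Y(24): 24−22=2 → C
C(2): 2−22=-20≡6 → G
C(2): 2−22=-20≡6 → G
H(7): 7−22=-15≡11 → L

RIUCGGL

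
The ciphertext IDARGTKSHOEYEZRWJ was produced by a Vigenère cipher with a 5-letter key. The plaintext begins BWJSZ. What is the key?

Subtract each crib letter from the matching ciphertext letter (mod 26):
I(8)−B(1)=7 → H
D(3)−W(22)=-19≡7 → H
A(0)−J(9)=-9≡17 → R
R(17)−S(18)=-1≡25 → Z
G(6)−Z(25)=-19≡7 → H

HHRZH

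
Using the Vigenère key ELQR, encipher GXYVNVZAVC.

KIOMRGPRZN

Repeat the key across the message: ELQRELQREL
G(6)+E(4): 10 → K
X(23)+L(11): 34≡8 → I
Y(24)+Q(16): 40≡14 → O
V(21)+R(17): 38≡12 → M
N(13)+E(4): 17 → R
V(21)+L(11): 32≡6 → G
Z(25)+Q(16): 41≡15 → P
A(0)+R(17): 17 → R
V(21)+E(4): 25 → Z
C(2)+L(11): 13 → N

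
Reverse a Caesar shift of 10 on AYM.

QOC

A(0): 0−10=-10≡16 → Q
Y(24): 24−10=14 → O
M(12): 12−10=2 → C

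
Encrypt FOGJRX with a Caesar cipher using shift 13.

SBTWEK

F(5): 5+13=18 → S
O(14): 14+13=27≡1 → B
G(6): 6+13=19 → T
J(9): 9+13=22 → W
R(17): 17+13=30≡4 → E
X(23): 23+13=36≡10 → K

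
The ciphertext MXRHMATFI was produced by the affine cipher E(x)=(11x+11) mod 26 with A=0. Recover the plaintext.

TUKCTZWQV

The inverse of 11 mod 26 is 19, since 11·19=209≡1. Apply D(y)=19·(y−11) mod 26:
M(12): 19·(12−11)=19 → T
X(23): 19·(23−11)=228≡20 → U
R(17): 19·(17−11)=114≡10 → K
H(7): 19·(7−11)=-76≡2 → C
M(12): 19·(12−11)=19 → T
A(0): 19·(0−11)=-209≡25 → Z
T(19): 19·(19−11)=152≡22 → W
F(5): 19·(5−11)=-114≡16 → Q
I(8): 19·(8−11)=-57≡21 → V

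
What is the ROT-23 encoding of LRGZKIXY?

IODWHFUV

L(11): 11+23=34≡8 → I
R(17): 17+23=40≡14 → O
G(6): 6+23=29≡3 → D
Z(25): 25+23=48≡22 → W
K(10): 10+23=33≡7 → H
I(8): 8+23=31≡5 → F
X(23): 23+23=46≡20 → U
Y(24): 24+23=47≡21 → V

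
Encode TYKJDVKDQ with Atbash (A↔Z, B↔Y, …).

GBPQWEPWJ

T(19) → G(6)
Y(24) → B(1)
K(10) → P(15)
J(9) → Q(16)
D(3) → W(22)
V(21) → E(4)
K(10) → P(15)
D(3) → W(22)
Q(16) → J(9)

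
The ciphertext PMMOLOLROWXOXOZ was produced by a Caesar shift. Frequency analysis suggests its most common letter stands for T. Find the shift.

The most frequent ciphertext letter is O (appears 5 times).
O is position 14; T is position 19.
Shift = -5≡21.

21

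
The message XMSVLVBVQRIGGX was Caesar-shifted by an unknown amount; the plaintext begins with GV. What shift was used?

From the crib: X(23)−G(6)=17, so the shift is 17.

17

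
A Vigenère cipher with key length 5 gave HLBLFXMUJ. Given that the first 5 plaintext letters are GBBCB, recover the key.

Subtract each crib letter from the matching ciphertext letter (mod 26):
H(7)−G(6)=1 → B
L(11)−B(1)=10 → K
B(1)−B(1)=0 → A
L(11)−C(2)=9 → J
F(5)−B(1)=4 → E

BKAJE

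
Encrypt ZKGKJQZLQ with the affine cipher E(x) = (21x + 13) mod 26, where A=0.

Z(25): 21·25+13=538≡18 → S
K(10): 21·10+13=223≡15 → P
G(6): 21·6+13=139≡9 → J
K(10): 21·10+13=223≡15 → P
J(9): 21·9+13=202≡20 → U
Q(16): 21·16+13=349≡11 → L
Z(25): 21·25+13=538≡18 → S
L(11): 21·11+13=244≡10 → K
Q(16): 21·16+13=349≡11 → L

SPJPULSKL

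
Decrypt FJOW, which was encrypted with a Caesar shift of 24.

HLQY

F(5): 5−24=-19≡7 → H
J(9): 9−24=-15≡11 → L
O(14): 14−24=-10≡16 → Q
W(22): 22−24=-2≡24 → Y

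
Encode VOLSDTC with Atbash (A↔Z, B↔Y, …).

V(21) → E(4)
O(14) → L(11)
L(11) → O(14)
S(18) → H(7)
D(3) → W(22)
T(19) → G(6)
C(2) → X(23)

ELOHWGX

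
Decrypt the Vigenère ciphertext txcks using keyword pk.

Repeat the key across the ciphertext: pkpkp
t(19)−p(15): 4 → e
x(23)−k(10): 13 → n
c(2)−p(15): -13≡13 → n
k(10)−k(10): 0 → a
s(18)−p(15): 3 → d

ennad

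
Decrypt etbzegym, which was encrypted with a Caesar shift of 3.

e(4): 4−3=1 → b
t(19): 19−3=16 → q
b(1): 1−3=-2≡24 → y
z(25): 25−3=22 → w
e(4): 4−3=1 → b
g(6): 6−3=3 → d
y(24): 24−3=21 → v
m(12): 12−3=9 → j

bqywbdvj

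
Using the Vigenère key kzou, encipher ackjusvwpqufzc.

Repeat the key across the message: kzoukzoukzoukz
a(0)+k(10): 10 → k
c(2)+z(25): 27≡1 → b
k(10)+o(14): 24 → y
j(9)+u(20): 29≡3 → d
u(20)+k(10): 30≡4 → e
s(18)+z(25): 43≡17 → r
v(21)+o(14): 35≡9 → j
w(22)+u(20): 42≡16 → q
p(15)+k(10): 25 → z
q(16)+z(25): 41≡15 → p
u(20)+o(14): 34≡8 → i
f(5)+u(20): 25 → z
z(25)+k(10): 35≡9 → j
c(2)+z(25): 27≡1 → b

kbyderjqzpizjb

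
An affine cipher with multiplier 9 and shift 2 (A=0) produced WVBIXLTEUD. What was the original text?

IFXSLBZGCD

The inverse of 9 mod 26 is 3, since 9·3=27≡1. Apply D(y)=3·(y−2) mod 26:
W(22): 3·(22−2)=60≡8 → I
V(21): 3·(21−2)=57≡5 → F
B(1): 3·(1−2)=-3≡23 → X
I(8): 3·(8−2)=18 → S
X(23): 3·(23−2)=63≡11 → L
L(11): 3·(11−2)=27≡1 → B
T(19): 3·(19−2)=51≡25 → Z
E(4): 3·(4−2)=6 → G
U(20): 3·(20−2)=54≡2 → C
D(3): 3·(3−2)=3 → D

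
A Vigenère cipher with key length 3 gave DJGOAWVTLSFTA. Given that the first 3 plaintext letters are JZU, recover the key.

Subtract each crib letter from the matching ciphertext letter (mod 26):
D(3)−J(9)=-6≡20 → U
J(9)−Z(25)=-16≡10 → K
G(6)−U(20)=-14≡12 → M

UKM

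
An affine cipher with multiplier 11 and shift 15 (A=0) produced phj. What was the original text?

aeq

The inverse of 11 mod 26 is 19, since 11·19=209≡1. Apply D(y)=19·(y−15) mod 26:
p(15): 19·(15−15)=0 → a
h(7): 19·(7−15)=-152≡4 → e
j(9): 19·(9−15)=-114≡16 → q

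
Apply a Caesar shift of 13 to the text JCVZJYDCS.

J(9): 9+13=22 → W
C(2): 2+13=15 → P
V(21): 21+13=34≡8 → I
Z(25): 25+13=38≡12 → M
J(9): 9+13=22 → W
Y(24): 24+13=37≡11 → L
D(3): 3+13=16 → Q
C(2): 2+13=15 → P
S(18): 18+13=31≡5 → F

WPIMWLQPF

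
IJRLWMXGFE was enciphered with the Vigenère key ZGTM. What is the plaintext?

JDYZXGEUGY

Repeat the key across the ciphertext: ZGTMZGTMZG
I(8)−Z(25): -17≡9 → J
J(9)−G(6): 3 → D
R(17)−T(19): -2≡24 → Y
L(11)−M(12): -1≡25 → Z
W(22)−Z(25): -3≡23 → X
M(12)−G(6): 6 → G
X(23)−T(19): 4 → E
G(6)−M(12): -6≡20 → U
F(5)−Z(25): -20≡6 → G
E(4)−G(6): -2≡24 → Y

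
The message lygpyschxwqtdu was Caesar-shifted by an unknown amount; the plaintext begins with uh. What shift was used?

17

From the crib: l(11)−u(20)=-9≡17, so the shift is 17.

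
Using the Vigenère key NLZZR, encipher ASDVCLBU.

NDCUTYMT

Repeat the key across the message: NLZZRNLZ
A(0)+N(13): 13 → N
S(18)+L(11): 29≡3 → D
D(3)+Z(25): 28≡2 → C
V(21)+Z(25): 46≡20 → U
C(2)+R(17): 19 → T
L(11)+N(13): 24 → Y
B(1)+L(11): 12 → M
U(20)+Z(25): 45≡19 → T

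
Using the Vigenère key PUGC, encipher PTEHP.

Repeat the key across the message: PUGCP
P(15)+P(15): 30≡4 → E
T(19)+U(20): 39≡13 → N
E(4)+G(6): 10 → K
H(7)+C(2): 9 → J
P(15)+P(15): 30≡4 → E

ENKJE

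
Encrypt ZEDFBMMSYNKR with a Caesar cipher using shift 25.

YDCEALLRXMJQ

Z(25): 25+25=50≡24 → Y
E(4): 4+25=29≡3 → D
D(3): 3+25=28≡2 → C
F(5): 5+25=30≡4 → E
B(1): 1+25=26≡0 → A
M(12): 12+25=37≡11 → L
M(12): 12+25=37≡11 → L
S(18): 18+25=43≡17 → R
Y(24): 24+25=49≡23 → X
N(13): 13+25=38≡12 → M
K(10): 10+25=35≡9 → J
R(17): 17+25=42≡16 → Q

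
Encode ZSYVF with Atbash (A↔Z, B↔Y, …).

AHBEU

Z(25) → A(0)
S(18) → H(7)
Y(24) → B(1)
V(21) → E(4)
F(5) → U(20)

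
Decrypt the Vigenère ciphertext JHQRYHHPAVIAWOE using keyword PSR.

UPZCGQSXJGQJHWN

Repeat the key across the ciphertext: PSRPSRPSRPSRPSR
J(9)−P(15): -6≡20 → U
H(7)−S(18): -11≡15 → P
Q(16)−R(17): -1≡25 → Z
R(17)−P(15): 2 → C
Y(24)−S(18): 6 → G
H(7)−R(17): -10≡16 → Q
H(7)−P(15): -8≡18 → S
P(15)−S(18): -3≡23 → X
A(0)−R(17): -17≡9 → J
V(21)−P(15): 6 → G
I(8)−S(18): -10≡16 → Q
A(0)−R(17): -17≡9 → J
W(22)−P(15): 7 → H
O(14)−S(18): -4≡22 → W
E(4)−R(17): -13≡13 → N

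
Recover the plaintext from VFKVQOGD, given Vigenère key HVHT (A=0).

OKDCJTZK

Repeat the key across the ciphertext: HVHTHVHT
V(21)−H(7): 14 → O
F(5)−V(21): -16≡10 → K
K(10)−H(7): 3 → D
V(21)−T(19): 2 → C
Q(16)−H(7): 9 → J
O(14)−V(21): -7≡19 → T
G(6)−H(7): -1≡25 → Z
D(3)−T(19): -16≡10 → K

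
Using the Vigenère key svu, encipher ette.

Repeat the key across the message: svus
e(4)+s(18): 22 → w
t(19)+v(21): 40≡14 → o
t(19)+u(20): 39≡13 → n
e(4)+s(18): 22 → w

wonw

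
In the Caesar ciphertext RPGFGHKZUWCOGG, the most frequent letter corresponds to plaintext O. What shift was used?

18

The most frequent ciphertext letter is G (appears 4 times).
G is position 6; O is position 14.
Shift = -8≡18.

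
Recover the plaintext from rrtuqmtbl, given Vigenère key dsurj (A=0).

ozzdhjbhu

Repeat the key across the ciphertext: dsurjdsur
r(17)−d(3): 14 → o
r(17)−s(18): -1≡25 → z
t(19)−u(20): -1≡25 → z
u(20)−r(17): 3 → d
q(16)−j(9): 7 → h
m(12)−d(3): 9 → j
t(19)−s(18): 1 → b
b(1)−u(20): -19≡7 → h
l(11)−r(17): -6≡20 → u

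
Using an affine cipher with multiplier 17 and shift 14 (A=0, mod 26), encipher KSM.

CIK

K(10): 17·10+14=184≡2 → C
S(18): 17·18+14=320≡8 → I
M(12): 17·12+14=218≡10 → K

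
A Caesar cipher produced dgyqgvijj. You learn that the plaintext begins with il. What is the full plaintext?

From the crib: d(3)−i(8)=-5≡21, so the shift is 21.
Subtract 21 from each ciphertext letter:
d(3): 3−21=-18≡8 → i
g(6): 6−21=-15≡11 → l
y(24): 24−21=3 → d
q(16): 16−21=-5≡21 → v
g(6): 6−21=-15≡11 → l
v(21): 21−21=0 → a
i(8): 8−21=-13≡13 → n
j(9): 9−21=-12≡14 → o
j(9): 9−21=-12≡14 → o

ildvlanoo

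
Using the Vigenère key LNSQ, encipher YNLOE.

Repeat the key across the message: LNSQL
Y(24)+L(11): 35≡9 → J
N(13)+N(13): 26≡0 → A
L(11)+S(18): 29≡3 → D
O(14)+Q(16): 30≡4 → E
E(4)+L(11): 15 → P

JADEP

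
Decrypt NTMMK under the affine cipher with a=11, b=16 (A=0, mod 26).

VFCCQ

The inverse of 11 mod 26 is 19, since 11·19=209≡1. Apply D(y)=19·(y−16) mod 26:
N(13): 19·(13−16)=-57≡21 → V
T(19): 19·(19−16)=57≡5 → F
M(12): 19·(12−16)=-76≡2 → C
M(12): 19·(12−16)=-76≡2 → C
K(10): 19·(10−16)=-114≡16 → Q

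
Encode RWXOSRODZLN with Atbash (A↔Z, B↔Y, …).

R(17) → I(8)
W(22) → D(3)
X(23) → C(2)
O(14) → L(11)
S(18) → H(7)
R(17) → I(8)
O(14) → L(11)
D(3) → W(22)
Z(25) → A(0)
L(11) → O(14)
N(13) → M(12)

IDCLHILWAOM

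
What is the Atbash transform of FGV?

F(5) → U(20)
G(6) → T(19)
V(21) → E(4)

UTE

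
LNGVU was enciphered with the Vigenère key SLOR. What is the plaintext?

Repeat the key across the ciphertext: SLORS
L(11)−S(18): -7≡19 → T
N(13)−L(11): 2 → C
G(6)−O(14): -8≡18 → S
V(21)−R(17): 4 → E
U(20)−S(18): 2 → C

TCSEC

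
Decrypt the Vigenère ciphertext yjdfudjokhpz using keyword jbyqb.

Repeat the key across the ciphertext: jbyqbjbyqbjb
y(24)−j(9): 15 → p
j(9)−b(1): 8 → i
d(3)−y(24): -21≡5 → f
f(5)−q(16): -11≡15 → p
u(20)−b(1): 19 → t
d(3)−j(9): -6≡20 → u
j(9)−b(1): 8 → i
o(14)−y(24): -10≡16 → q
k(10)−q(16): -6≡20 → u
h(7)−b(1): 6 → g
p(15)−j(9): 6 → g
z(25)−b(1): 24 → y

pifptuiquggy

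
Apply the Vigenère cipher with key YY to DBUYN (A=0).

Repeat the key across the message: YYYYY
D(3)+Y(24): 27≡1 → B
B(1)+Y(24): 25 → Z
U(20)+Y(24): 44≡18 → S
Y(24)+Y(24): 48≡22 → W
N(13)+Y(24): 37≡11 → L

BZSWL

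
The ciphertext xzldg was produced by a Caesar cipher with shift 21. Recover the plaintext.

x(23): 23−21=2 → c
z(25): 25−21=4 → e
l(11): 11−21=-10≡16 → q
d(3): 3−21=-18≡8 → i
g(6): 6−21=-15≡11 → l

ceqil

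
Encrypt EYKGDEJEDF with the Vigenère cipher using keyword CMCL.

GKMRFQLPFR

Repeat the key across the message: CMCLCMCLCM
E(4)+C(2): 6 → G
Y(24)+M(12): 36≡10 → K
K(10)+C(2): 12 → M
G(6)+L(11): 17 → R
D(3)+C(2): 5 → F
E(4)+M(12): 16 → Q
J(9)+C(2): 11 → L
E(4)+L(11): 15 → P
D(3)+C(2): 5 → F
F(5)+M(12): 17 → R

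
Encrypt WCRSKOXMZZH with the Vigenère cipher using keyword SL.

Repeat the key across the message: SLSLSLSLSLS
W(22)+S(18): 40≡14 → O
C(2)+L(11): 13 → N
R(17)+S(18): 35≡9 → J
S(18)+L(11): 29≡3 → D
K(10)+S(18): 28≡2 → C
O(14)+L(11): 25 → Z
X(23)+S(18): 41≡15 → P
M(12)+L(11): 23 → X
Z(25)+S(18): 43≡17 → R
Z(25)+L(11): 36≡10 → K
H(7)+S(18): 25 → Z

ONJDCZPXRKZ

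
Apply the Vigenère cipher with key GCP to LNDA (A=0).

RPSG

Repeat the key across the message: GCPG
L(11)+G(6): 17 → R
N(13)+C(2): 15 → P
D(3)+P(15): 18 → S
A(0)+G(6): 6 → G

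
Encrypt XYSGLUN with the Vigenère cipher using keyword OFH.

Repeat the key across the message: OFHOFHO
X(23)+O(14): 37≡11 → L
Y(24)+F(5): 29≡3 → D
S(18)+H(7): 25 → Z
G(6)+O(14): 20 → U
L(11)+F(5): 16 → Q
U(20)+H(7): 27≡1 → B
N(13)+O(14): 27≡1 → B

LDZUQBB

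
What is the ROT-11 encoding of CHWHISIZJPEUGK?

NSHSTDTKUAPFRV

C(2): 2+11=13 → N
H(7): 7+11=18 → S
W(22): 22+11=33≡7 → H
H(7): 7+11=18 → S
I(8): 8+11=19 → T
S(18): 18+11=29≡3 → D
I(8): 8+11=19 → T
Z(25): 25+11=36≡10 → K
J(9): 9+11=20 → U
P(15): 15+11=26≡0 → A
E(4): 4+11=15 → P
U(20): 20+11=31≡5 → F
G(6): 6+11=17 → R
K(10): 10+11=21 → V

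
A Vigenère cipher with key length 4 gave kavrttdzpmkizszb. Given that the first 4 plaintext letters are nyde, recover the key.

Subtract each crib letter from the matching ciphertext letter (mod 26):
k(10)−n(13)=-3≡23 → x
a(0)−y(24)=-24≡2 → c
v(21)−d(3)=18 → s
r(17)−e(4)=13 → n

xcsn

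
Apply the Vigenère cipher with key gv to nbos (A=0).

Repeat the key across the message: gvgv
n(13)+g(6): 19 → t
b(1)+v(21): 22 → w
o(14)+g(6): 20 → u
s(18)+v(21): 39≡13 → n

twun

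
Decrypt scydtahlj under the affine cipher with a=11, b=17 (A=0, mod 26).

tbdumpsqe

The inverse of 11 mod 26 is 19, since 11·19=209≡1. Apply D(y)=19·(y−17) mod 26:
s(18): 19·(18−17)=19 → t
c(2): 19·(2−17)=-285≡1 → b
y(24): 19·(24−17)=133≡3 → d
d(3): 19·(3−17)=-266≡20 → u
t(19): 19·(19−17)=38≡12 → m
a(0): 19·(0−17)=-323≡15 → p
h(7): 19·(7−17)=-190≡18 → s
l(11): 19·(11−17)=-114≡16 → q
j(9): 19·(9−17)=-152≡4 → e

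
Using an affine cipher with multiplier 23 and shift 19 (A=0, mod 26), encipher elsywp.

e(4): 23·4+19=111≡7 → h
l(11): 23·11+19=272≡12 → m
s(18): 23·18+19=433≡17 → r
y(24): 23·24+19=571≡25 → z
w(22): 23·22+19=525≡5 → f
p(15): 23·15+19=364≡0 → a

hmrzfa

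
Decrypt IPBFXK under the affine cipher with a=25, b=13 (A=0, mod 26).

FYMIQD

The inverse of 25 mod 26 is 25, since 25·25=625≡1. Apply D(y)=25·(y−13) mod 26:
I(8): 25·(8−13)=-125≡5 → F
P(15): 25·(15−13)=50≡24 → Y
B(1): 25·(1−13)=-300≡12 → M
F(5): 25·(5−13)=-200≡8 → I
X(23): 25·(23−13)=250≡16 → Q
K(10): 25·(10−13)=-75≡3 → D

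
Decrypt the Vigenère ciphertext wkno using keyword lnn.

Repeat the key across the ciphertext: lnnl
w(22)−l(11): 11 → l
k(10)−n(13): -3≡23 → x
n(13)−n(13): 0 → a
o(14)−l(11): 3 → d

lxad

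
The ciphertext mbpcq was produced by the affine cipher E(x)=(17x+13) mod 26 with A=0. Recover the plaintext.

The inverse of 17 mod 26 is 23, since 17·23=391≡1. Apply D(y)=23·(y−13) mod 26:
m(12): 23·(12−13)=-23≡3 → d
b(1): 23·(1−13)=-276≡10 → k
p(15): 23·(15−13)=46≡20 → u
c(2): 23·(2−13)=-253≡7 → h
q(16): 23·(16−13)=69≡17 → r

dkuhr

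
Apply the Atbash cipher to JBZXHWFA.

QYACSDUZ

J(9) → Q(16)
B(1) → Y(24)
Z(25) → A(0)
X(23) → C(2)
H(7) → S(18)
W(22) → D(3)
F(5) → U(20)
A(0) → Z(25)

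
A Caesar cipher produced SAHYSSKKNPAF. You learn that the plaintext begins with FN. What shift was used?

13

From the crib: S(18)−F(5)=13, so the shift is 13.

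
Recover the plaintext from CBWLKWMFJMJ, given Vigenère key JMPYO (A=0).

TPHNWNAQLYA

Repeat the key across the ciphertext: JMPYOJMPYOJ
C(2)−J(9): -7≡19 → T
B(1)−M(12): -11≡15 → P
W(22)−P(15): 7 → H
L(11)−Y(24): -13≡13 → N
K(10)−O(14): -4≡22 → W
W(22)−J(9): 13 → N
M(12)−M(12): 0 → A
F(5)−P(15): -10≡16 → Q
J(9)−Y(24): -15≡11 → L
M(12)−O(14): -2≡24 → Y
J(9)−J(9): 0 → A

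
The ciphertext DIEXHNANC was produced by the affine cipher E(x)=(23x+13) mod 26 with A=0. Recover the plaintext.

The inverse of 23 mod 26 is 17, since 23·17=391≡1. Apply D(y)=17·(y−13) mod 26:
D(3): 17·(3−13)=-170≡12 → M
I(8): 17·(8−13)=-85≡19 → T
E(4): 17·(4−13)=-153≡3 → D
X(23): 17·(23−13)=170≡14 → O
H(7): 17·(7−13)=-102≡2 → C
N(13): 17·(13−13)=0 → A
A(0): 17·(0−13)=-221≡13 → N
N(13): 17·(13−13)=0 → A
C(2): 17·(2−13)=-187≡21 → V

MTDOCANAV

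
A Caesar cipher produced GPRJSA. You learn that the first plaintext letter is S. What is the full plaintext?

SBDVEM

From the crib: G(6)−S(18)=-12≡14, so the shift is 14.
Subtract 14 from each ciphertext letter:
G(6): 6−14=-8≡18 → S
P(15): 15−14=1 → B
R(17): 17−14=3 → D
J(9): 9−14=-5≡21 → V
S(18): 18−14=4 → E
A(0): 0−14=-14≡12 → M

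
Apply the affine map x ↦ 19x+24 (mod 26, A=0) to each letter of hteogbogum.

bvweireios

h(7): 19·7+24=157≡1 → b
t(19): 19·19+24=385≡21 → v
e(4): 19·4+24=100≡22 → w
o(14): 19·14+24=290≡4 → e
g(6): 19·6+24=138≡8 → i
b(1): 19·1+24=43≡17 → r
o(14): 19·14+24=290≡4 → e
g(6): 19·6+24=138≡8 → i
u(20): 19·20+24=404≡14 → o
m(12): 19·12+24=252≡18 → s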